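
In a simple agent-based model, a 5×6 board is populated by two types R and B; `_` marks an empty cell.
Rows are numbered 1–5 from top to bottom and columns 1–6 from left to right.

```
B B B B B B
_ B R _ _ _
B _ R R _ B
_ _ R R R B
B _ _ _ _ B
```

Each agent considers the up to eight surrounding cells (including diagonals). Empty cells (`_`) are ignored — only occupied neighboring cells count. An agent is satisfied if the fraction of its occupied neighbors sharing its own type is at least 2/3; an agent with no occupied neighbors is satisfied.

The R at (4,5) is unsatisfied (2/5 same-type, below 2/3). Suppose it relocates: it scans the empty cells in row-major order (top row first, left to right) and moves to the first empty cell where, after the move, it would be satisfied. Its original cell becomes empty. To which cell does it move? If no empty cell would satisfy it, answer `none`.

(5,3)

Vacating (4,5). Empty cells in order:
  (2,1): 0/4 same-type → still unsatisfied.
  (2,4): 3/6 same-type → still unsatisfied.
  (2,5): 1/5 same-type → still unsatisfied.
  (2,6): 0/3 same-type → still unsatisfied.
  (3,2): 3/5 same-type → still unsatisfied.
  (3,5): 2/4 same-type → still unsatisfied.
  (4,1): 0/2 same-type → still unsatisfied.
  (4,2): 2/4 same-type → still unsatisfied.
  (5,2): 1/2 same-type → still unsatisfied.
  (5,3): 2/2 same-type → satisfied — stop here.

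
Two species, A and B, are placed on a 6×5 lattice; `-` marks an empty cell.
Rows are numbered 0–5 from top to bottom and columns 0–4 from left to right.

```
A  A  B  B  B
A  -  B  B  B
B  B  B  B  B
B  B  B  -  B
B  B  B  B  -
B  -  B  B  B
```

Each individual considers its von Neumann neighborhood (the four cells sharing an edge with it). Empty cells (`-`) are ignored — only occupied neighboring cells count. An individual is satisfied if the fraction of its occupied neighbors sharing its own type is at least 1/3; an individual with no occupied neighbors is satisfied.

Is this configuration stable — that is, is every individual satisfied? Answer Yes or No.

(0,0)A 2/2 ok
(0,1)A 1/2 ok
(0,2)B 2/3 ok
(0,3)B 3/3 ok
(0,4)B 2/2 ok
(1,0)A 1/2 ok
(1,2)B 3/3 ok
(1,3)B 4/4 ok
(1,4)B 3/3 ok
(2,0)B 2/3 ok
(2,1)B 3/3 ok
(2,2)B 4/4 ok
(2,3)B 3/3 ok
(2,4)B 3/3 ok
(3,0)B 3/3 ok
(3,1)B 4/4 ok
(3,2)B 3/3 ok
(3,4)B 1/1 ok
(4,0)B 3/3 ok
(4,1)B 3/3 ok
(4,2)B 4/4 ok
(4,3)B 2/2 ok
(5,0)B 1/1 ok
(5,2)B 2/2 ok
(5,3)B 3/3 ok
(5,4)B 1/1 ok
All meet the threshold, so the configuration is stable.

Yes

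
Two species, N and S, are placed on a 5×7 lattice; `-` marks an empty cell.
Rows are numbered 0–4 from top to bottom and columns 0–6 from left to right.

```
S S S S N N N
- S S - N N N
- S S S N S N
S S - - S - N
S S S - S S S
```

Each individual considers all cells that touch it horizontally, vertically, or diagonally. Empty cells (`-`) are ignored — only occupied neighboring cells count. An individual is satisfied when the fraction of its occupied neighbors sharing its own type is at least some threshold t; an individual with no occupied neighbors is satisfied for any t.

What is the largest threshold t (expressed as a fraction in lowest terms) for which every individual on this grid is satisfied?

1/7

Row 0: (0,0)S 2/2 · (0,1)S 4/4 · (0,2)S 4/4 · (0,3)S 2/4 · (0,4)N 3/4 · (0,5)N 5/5 · (0,6)N 3/3
Row 1: (1,1)S 6/6 · (1,2)S 7/7 · (1,4)N 4/7 · (1,5)N 7/8 · (1,6)N 4/5
Row 2: (2,1)S 5/5 · (2,2)S 5/5 · (2,3)S 3/5 · (2,4)N 2/5 · (2,5)S 1/7 · (2,6)N 3/4
Row 3: (3,0)S 4/4 · (3,1)S 6/6 · (3,4)S 4/5 · (3,6)N 1/4
Row 4: (4,0)S 3/3 · (4,1)S 4/4 · (4,2)S 2/2 · (4,4)S 2/2 · (4,5)S 3/4 · (4,6)S 1/2
The smallest same-type fraction is 1/7 at (2,5), which reduces to 1/7. Any threshold above that leaves this individual unsatisfied.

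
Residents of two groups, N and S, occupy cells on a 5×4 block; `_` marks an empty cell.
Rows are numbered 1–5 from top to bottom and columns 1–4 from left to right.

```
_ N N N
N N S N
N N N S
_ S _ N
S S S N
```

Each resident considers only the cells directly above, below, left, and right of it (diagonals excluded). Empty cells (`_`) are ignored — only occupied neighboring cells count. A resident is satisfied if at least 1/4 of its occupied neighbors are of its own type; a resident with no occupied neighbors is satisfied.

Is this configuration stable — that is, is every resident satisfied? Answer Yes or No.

No

Row 1: (1,2)N 2/2 ✓ · (1,3)N 2/3 ✓ · (1,4)N 2/2 ✓
Row 2: (2,1)N 2/2 ✓ · (2,2)N 3/4 ✓ · (2,3)S 0/4 ✗ · (2,4)N 1/3 ✓
Row 3: (3,1)N 2/2 ✓ · (3,2)N 3/4 ✓ · (3,3)N 1/3 ✓ · (3,4)S 0/3 ✗
Row 4: (4,2)S 1/2 ✓ · (4,4)N 1/2 ✓
Row 5: (5,1)S 1/1 ✓ · (5,2)S 3/3 ✓ · (5,3)S 1/2 ✓ · (5,4)N 1/2 ✓
For instance (2,3) has only 0/4 same-type neighbors, below 1/4.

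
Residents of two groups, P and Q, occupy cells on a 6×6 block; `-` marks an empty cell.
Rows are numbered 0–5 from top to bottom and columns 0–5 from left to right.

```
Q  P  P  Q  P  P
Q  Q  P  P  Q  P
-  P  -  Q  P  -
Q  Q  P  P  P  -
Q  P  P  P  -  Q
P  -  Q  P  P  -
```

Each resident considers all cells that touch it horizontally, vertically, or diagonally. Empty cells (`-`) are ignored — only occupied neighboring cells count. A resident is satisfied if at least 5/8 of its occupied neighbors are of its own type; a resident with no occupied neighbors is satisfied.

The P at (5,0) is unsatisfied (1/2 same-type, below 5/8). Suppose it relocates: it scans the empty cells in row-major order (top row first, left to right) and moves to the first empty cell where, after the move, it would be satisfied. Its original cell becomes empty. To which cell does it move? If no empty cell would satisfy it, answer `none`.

Vacating (5,0). Empty cells in order:
  (2,0): 1/5 same-type → still unsatisfied.
  (2,2): 5/8 same-type → satisfied — stop here.

(2,2)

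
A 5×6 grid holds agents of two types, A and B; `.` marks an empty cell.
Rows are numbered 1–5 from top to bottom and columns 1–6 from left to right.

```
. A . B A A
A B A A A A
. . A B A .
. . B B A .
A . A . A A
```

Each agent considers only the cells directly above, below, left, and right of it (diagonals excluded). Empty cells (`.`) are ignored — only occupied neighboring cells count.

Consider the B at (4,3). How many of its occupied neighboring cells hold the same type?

1

Occupied neighbors of (4,3): (3,3)=A, (5,3)=A, (4,4)=B.
Same type (B): 1 of 3.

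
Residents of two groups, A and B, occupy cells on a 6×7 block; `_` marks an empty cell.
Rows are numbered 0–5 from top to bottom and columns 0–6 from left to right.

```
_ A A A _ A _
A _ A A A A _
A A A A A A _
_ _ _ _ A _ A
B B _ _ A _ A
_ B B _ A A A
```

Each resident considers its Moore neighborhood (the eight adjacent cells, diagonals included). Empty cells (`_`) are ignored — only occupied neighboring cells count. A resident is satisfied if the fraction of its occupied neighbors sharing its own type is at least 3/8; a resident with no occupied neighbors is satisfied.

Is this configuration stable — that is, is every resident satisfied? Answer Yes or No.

(0,1)A 3/3 ✓
(0,2)A 4/4 ✓
(0,3)A 4/4 ✓
(0,5)A 2/2 ✓
(1,0)A 3/3 ✓
(1,2)A 7/7 ✓
(1,3)A 7/7 ✓
(1,4)A 7/7 ✓
(1,5)A 4/4 ✓
(2,0)A 2/2 ✓
(2,1)A 4/4 ✓
(2,2)A 4/4 ✓
(2,3)A 6/6 ✓
(2,4)A 6/6 ✓
(2,5)A 5/5 ✓
(3,4)A 4/4 ✓
(3,6)A 2/2 ✓
(4,0)B 2/2 ✓
(4,1)B 3/3 ✓
(4,4)A 3/3 ✓
(4,6)A 3/3 ✓
(5,1)B 3/3 ✓
(5,2)B 2/2 ✓
(5,4)A 2/2 ✓
(5,5)A 4/4 ✓
(5,6)A 2/2 ✓
All meet the threshold, so the configuration is stable.

Yes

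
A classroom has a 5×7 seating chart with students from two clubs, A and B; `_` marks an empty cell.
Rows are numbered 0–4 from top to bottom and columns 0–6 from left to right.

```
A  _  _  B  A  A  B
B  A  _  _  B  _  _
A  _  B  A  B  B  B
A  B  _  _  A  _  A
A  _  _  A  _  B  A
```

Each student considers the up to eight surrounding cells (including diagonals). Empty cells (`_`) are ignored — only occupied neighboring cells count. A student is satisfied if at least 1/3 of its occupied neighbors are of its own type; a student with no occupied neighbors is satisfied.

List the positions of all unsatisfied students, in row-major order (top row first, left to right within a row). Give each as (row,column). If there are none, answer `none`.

(0,6), (1,0), (2,3), (3,1), (3,6), (4,5)

Row 0: (0,0)A 1/2 satisfied · (0,3)B 1/2 satisfied · (0,4)A 1/3 satisfied · (0,5)A 1/3 satisfied · (0,6)B 0/1 not
Row 1: (1,0)B 0/3 not · (1,1)A 2/4 satisfied · (1,4)B 3/6 satisfied
Row 2: (2,0)A 2/4 satisfied · (2,2)B 1/3 satisfied · (2,3)A 1/4 not · (2,4)B 2/4 satisfied · (2,5)B 3/5 satisfied · (2,6)B 1/2 satisfied
Row 3: (3,0)A 2/3 satisfied · (3,1)B 1/4 not · (3,4)A 2/5 satisfied · (3,6)A 1/4 not
Row 4: (4,0)A 1/2 satisfied · (4,3)A 1/1 satisfied · (4,5)B 0/3 not · (4,6)A 1/2 satisfied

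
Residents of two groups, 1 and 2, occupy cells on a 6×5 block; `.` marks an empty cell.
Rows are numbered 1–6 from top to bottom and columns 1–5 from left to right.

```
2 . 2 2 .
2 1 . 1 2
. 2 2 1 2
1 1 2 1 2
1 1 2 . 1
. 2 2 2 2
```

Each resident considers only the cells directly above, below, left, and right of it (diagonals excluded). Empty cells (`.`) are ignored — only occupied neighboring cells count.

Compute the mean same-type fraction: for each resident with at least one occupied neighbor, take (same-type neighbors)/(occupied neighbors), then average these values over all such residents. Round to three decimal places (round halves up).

0.576

Row 1: (1,1)2 1/1 · (1,3)2 1/1 · (1,4)2 1/2
Row 2: (2,1)2 1/2 · (2,2)1 0/2 · (2,4)1 1/3 · (2,5)2 1/2
Row 3: (3,2)2 1/3 · (3,3)2 2/3 · (3,4)1 2/4 · (3,5)2 2/3
Row 4: (4,1)1 2/2 · (4,2)1 2/4 · (4,3)2 2/4 · (4,4)1 1/3 · (4,5)2 1/3
Row 5: (5,1)1 2/2 · (5,2)1 2/4 · (5,3)2 2/3 · (5,5)1 0/2
Row 6: (6,2)2 1/2 · (6,3)2 3/3 · (6,4)2 2/2 · (6,5)2 1/2
Sum over 24 residents: 1/1 + 1/1 + 1/2 + 1/2 + 0/2 + 1/3 + 1/2 + 1/3 + 2/3 + 2/4 + 2/3 + 2/2 + 2/4 + 2/4 + 1/3 + 1/3 + 2/2 + 2/4 + 2/3 + 0/2 + 1/2 + 3/3 + 2/2 + 1/2 = 83/6; mean = 83/6 ÷ 24 = 83/144 = 0.576388… → 0.576.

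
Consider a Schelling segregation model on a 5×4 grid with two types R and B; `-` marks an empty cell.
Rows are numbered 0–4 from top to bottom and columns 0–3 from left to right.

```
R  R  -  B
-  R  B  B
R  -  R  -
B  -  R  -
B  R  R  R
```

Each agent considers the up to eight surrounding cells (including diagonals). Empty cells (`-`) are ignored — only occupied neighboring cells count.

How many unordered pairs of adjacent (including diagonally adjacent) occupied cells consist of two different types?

7

Scan each occupied cell's neighbors to the right and below (and the two forward diagonals) so each pair is counted once.
Row 0: R(0,0)–R(0,1)= R(0,0)–R(1,1)= R(0,1)–R(1,1)= R(0,1)–B(1,2)≠ B(0,3)–B(1,3)= B(0,3)–B(1,2)=  → 1/6 unlike.
Row 1: R(1,1)–B(1,2)≠ R(1,1)–R(2,2)= R(1,1)–R(2,0)= B(1,2)–B(1,3)= B(1,2)–R(2,2)≠ B(1,3)–R(2,2)≠  → 3/6 unlike.
Row 2: R(2,0)–B(3,0)≠ R(2,2)–R(3,2)=  → 1/2 unlike.
Row 3: B(3,0)–B(4,0)= B(3,0)–R(4,1)≠ R(3,2)–R(4,2)= R(3,2)–R(4,3)= R(3,2)–R(4,1)=  → 1/5 unlike.
Row 4: B(4,0)–R(4,1)≠ R(4,1)–R(4,2)= R(4,2)–R(4,3)=  → 1/3 unlike.
Total adjacent occupied pairs: 22; unlike-type pairs: 7.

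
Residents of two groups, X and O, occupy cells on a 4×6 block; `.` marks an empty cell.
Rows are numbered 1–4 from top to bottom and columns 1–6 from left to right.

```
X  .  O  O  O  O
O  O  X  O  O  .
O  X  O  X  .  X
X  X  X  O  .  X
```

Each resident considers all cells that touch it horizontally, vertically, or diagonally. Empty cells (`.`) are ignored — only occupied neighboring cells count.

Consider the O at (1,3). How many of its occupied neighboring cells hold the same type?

3

Occupied neighbors of (1,3): (1,4)=O, (2,2)=O, (2,3)=X, (2,4)=O.
Same type (O): 3 of 4.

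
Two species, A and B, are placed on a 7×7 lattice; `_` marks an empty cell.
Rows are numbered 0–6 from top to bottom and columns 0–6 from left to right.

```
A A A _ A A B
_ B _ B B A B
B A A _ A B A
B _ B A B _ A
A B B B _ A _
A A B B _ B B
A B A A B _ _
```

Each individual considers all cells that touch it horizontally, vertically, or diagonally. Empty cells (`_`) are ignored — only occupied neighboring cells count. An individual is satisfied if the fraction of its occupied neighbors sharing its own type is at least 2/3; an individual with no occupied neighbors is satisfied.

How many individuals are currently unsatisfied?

29

(0,0)A 1/2 unhappy
(0,1)A 2/3 ok
(0,2)A 1/3 unhappy
(0,4)A 2/4 unhappy
(0,5)A 2/5 unhappy
(0,6)B 1/3 unhappy
(1,1)B 1/6 unhappy
(1,3)B 1/5 unhappy
(1,4)B 2/6 unhappy
(1,5)A 4/8 unhappy
(1,6)B 2/5 unhappy
(2,0)B 2/3 ok
(2,1)A 1/5 unhappy
(2,2)A 2/5 unhappy
(2,4)A 2/6 unhappy
(2,5)B 3/7 unhappy
(2,6)A 2/4 unhappy
(3,0)B 2/4 unhappy
(3,2)B 3/6 unhappy
(3,3)A 2/6 unhappy
(3,4)B 2/5 unhappy
(3,6)A 2/3 ok
(4,0)A 2/4 unhappy
(4,1)B 4/7 unhappy
(4,2)B 5/7 ok
(4,3)B 5/6 ok
(4,5)A 1/4 unhappy
(5,0)A 3/5 unhappy
(5,1)A 4/8 unhappy
(5,2)B 5/8 unhappy
(5,3)B 4/6 ok
(5,5)B 2/3 ok
(5,6)B 1/2 unhappy
(6,0)A 2/3 ok
(6,1)B 1/5 unhappy
(6,2)A 2/5 unhappy
(6,3)A 1/4 unhappy
(6,4)B 2/3 ok
Unsatisfied: (0,0), (0,2), (0,4), (0,5), (0,6), (1,1), (1,3), (1,4), (1,5), (1,6), (2,1), (2,2), (2,4), (2,5), (2,6), (3,0), (3,2), (3,3), (3,4), (4,0), (4,1), (4,5), (5,0), (5,1), (5,2), (5,6), (6,1), (6,2), (6,3) — 29 in total.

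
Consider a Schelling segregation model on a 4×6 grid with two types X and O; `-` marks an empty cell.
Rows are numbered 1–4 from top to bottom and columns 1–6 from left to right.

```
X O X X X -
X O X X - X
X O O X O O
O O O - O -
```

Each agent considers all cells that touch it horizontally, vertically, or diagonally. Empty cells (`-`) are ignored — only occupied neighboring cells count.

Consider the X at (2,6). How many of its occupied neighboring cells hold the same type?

Occupied neighbors of (2,6): (1,5)=X, (3,5)=O, (3,6)=O.
Same type (X): 1 of 3.

1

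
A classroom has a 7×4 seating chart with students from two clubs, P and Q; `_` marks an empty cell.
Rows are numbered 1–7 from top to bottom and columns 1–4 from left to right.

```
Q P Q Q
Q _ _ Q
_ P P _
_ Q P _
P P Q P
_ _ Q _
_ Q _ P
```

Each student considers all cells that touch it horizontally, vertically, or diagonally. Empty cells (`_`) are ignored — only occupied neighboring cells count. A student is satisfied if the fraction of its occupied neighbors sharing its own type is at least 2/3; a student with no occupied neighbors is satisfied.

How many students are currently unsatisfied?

12

(1,1)Q 1/2 not
(1,2)P 0/3 not
(1,3)Q 2/3 satisfied
(1,4)Q 2/2 satisfied
(2,1)Q 1/3 not
(2,4)Q 2/3 satisfied
(3,2)P 2/4 not
(3,3)P 2/4 not
(4,2)Q 1/6 not
(4,3)P 4/6 satisfied
(5,1)P 1/2 not
(5,2)P 2/5 not
(5,3)Q 2/5 not
(5,4)P 1/3 not
(6,3)Q 2/5 not
(7,2)Q 1/1 satisfied
(7,4)P 0/1 not
Unsatisfied: (1,1), (1,2), (2,1), (3,2), (3,3), (4,2), (5,1), (5,2), (5,3), (5,4), (6,3), (7,4) — 12 in total.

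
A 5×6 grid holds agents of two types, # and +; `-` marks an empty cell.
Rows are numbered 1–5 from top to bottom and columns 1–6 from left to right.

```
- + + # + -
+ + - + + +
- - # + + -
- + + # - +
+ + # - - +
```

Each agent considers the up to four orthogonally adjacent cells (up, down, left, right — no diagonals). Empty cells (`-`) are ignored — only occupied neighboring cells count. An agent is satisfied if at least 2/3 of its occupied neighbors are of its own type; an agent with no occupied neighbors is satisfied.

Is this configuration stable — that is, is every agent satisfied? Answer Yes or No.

Row 1: (1,2)+ 2/2 satisfied · (1,3)+ 1/2 not · (1,4)# 0/3 not · (1,5)+ 1/2 not
Row 2: (2,1)+ 1/1 satisfied · (2,2)+ 2/2 satisfied · (2,4)+ 2/3 satisfied · (2,5)+ 4/4 satisfied · (2,6)+ 1/1 satisfied
Row 3: (3,3)# 0/2 not · (3,4)+ 2/4 not · (3,5)+ 2/2 satisfied
Row 4: (4,2)+ 2/2 satisfied · (4,3)+ 1/4 not · (4,4)# 0/2 not · (4,6)+ 1/1 satisfied
Row 5: (5,1)+ 1/1 satisfied · (5,2)+ 2/3 satisfied · (5,3)# 0/2 not · (5,6)+ 1/1 satisfied
For instance (1,3) has only 1/2 same-type neighbors, below 2/3.

No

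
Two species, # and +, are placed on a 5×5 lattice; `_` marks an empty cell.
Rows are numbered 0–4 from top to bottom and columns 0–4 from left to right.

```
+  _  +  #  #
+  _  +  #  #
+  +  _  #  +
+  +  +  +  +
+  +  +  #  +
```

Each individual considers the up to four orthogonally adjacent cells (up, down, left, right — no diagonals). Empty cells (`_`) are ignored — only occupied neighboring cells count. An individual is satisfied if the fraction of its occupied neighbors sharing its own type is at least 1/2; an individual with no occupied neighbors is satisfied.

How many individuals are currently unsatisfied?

3

Row 0: (0,0)+ 1/1 satisfied · (0,2)+ 1/2 satisfied · (0,3)# 2/3 satisfied · (0,4)# 2/2 satisfied
Row 1: (1,0)+ 2/2 satisfied · (1,2)+ 1/2 satisfied · (1,3)# 3/4 satisfied · (1,4)# 2/3 satisfied
Row 2: (2,0)+ 3/3 satisfied · (2,1)+ 2/2 satisfied · (2,3)# 1/3 not · (2,4)+ 1/3 not
Row 3: (3,0)+ 3/3 satisfied · (3,1)+ 4/4 satisfied · (3,2)+ 3/3 satisfied · (3,3)+ 2/4 satisfied · (3,4)+ 3/3 satisfied
Row 4: (4,0)+ 2/2 satisfied · (4,1)+ 3/3 satisfied · (4,2)+ 2/3 satisfied · (4,3)# 0/3 not · (4,4)+ 1/2 satisfied
Unsatisfied: (2,3), (2,4), (4,3) — 3 in total.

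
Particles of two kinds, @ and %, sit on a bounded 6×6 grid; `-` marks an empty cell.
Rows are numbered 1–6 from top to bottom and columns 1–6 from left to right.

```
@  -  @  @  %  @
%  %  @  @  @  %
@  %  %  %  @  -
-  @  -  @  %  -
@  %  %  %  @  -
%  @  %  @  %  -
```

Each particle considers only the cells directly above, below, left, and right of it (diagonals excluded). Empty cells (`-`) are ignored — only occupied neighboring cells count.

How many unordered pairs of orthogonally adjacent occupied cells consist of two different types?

29

Scan each occupied cell's neighbors to the right and below so each pair is counted once.
From row 1: 5 unlike of 8 pairs (running 5/8).
From row 2: 5 unlike of 10 pairs (running 10/18).
From row 3: 5 unlike of 7 pairs (running 15/25).
From row 4: 4 unlike of 4 pairs (running 19/29).
From row 5: 6 unlike of 9 pairs (running 25/38).
From row 6: 4 unlike of 4 pairs (running 29/42).
Total adjacent occupied pairs: 42; unlike-type pairs: 29.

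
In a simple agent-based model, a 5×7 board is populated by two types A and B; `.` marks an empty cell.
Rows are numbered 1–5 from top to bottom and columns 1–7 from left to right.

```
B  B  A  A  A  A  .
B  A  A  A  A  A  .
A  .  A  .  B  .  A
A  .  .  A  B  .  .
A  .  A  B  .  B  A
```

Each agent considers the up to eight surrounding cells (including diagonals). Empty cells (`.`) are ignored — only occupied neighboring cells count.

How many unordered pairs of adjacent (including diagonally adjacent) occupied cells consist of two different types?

Scan each occupied cell's neighbors to the right and below (and the two forward diagonals) so each pair is counted once.
From row 1: 4 unlike of 21 pairs (running 4/21).
From row 2: 5 unlike of 14 pairs (running 9/35).
From row 3: 1 unlike of 4 pairs (running 10/39).
From row 4: 2 unlike of 6 pairs (running 12/45).
From row 5: 2 unlike of 2 pairs (running 14/47).
Total adjacent occupied pairs: 47; unlike-type pairs: 14.

14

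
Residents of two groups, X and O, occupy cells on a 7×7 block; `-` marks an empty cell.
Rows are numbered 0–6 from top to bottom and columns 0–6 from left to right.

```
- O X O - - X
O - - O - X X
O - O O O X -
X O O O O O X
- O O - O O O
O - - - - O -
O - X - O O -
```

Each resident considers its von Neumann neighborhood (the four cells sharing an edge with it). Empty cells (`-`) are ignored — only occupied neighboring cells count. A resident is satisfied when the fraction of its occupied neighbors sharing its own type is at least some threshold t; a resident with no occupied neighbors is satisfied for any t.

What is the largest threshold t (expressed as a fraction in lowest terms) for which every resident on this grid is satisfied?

(0,1)O 0/1
(0,2)X 0/2
(0,3)O 1/2
(0,6)X 1/1
(1,0)O 1/1
(1,3)O 2/2
(1,5)X 2/2
(1,6)X 2/2
(2,0)O 1/2
(2,2)O 2/2
(2,3)O 4/4
(2,4)O 2/3
(2,5)X 1/3
(3,0)X 0/2
(3,1)O 2/3
(3,2)O 4/4
(3,3)O 3/3
(3,4)O 4/4
(3,5)O 2/4
(3,6)X 0/2
(4,1)O 2/2
(4,2)O 2/2
(4,4)O 2/2
(4,5)O 4/4
(4,6)O 1/2
(5,0)O 1/1
(5,5)O 2/2
(6,0)O 1/1
(6,2)X — no occupied neighbors
(6,4)O 1/1
(6,5)O 2/2
The smallest same-type fraction is 0/1 at (0,1), which reduces to 0/1. Any threshold above that leaves this resident unsatisfied.

0/1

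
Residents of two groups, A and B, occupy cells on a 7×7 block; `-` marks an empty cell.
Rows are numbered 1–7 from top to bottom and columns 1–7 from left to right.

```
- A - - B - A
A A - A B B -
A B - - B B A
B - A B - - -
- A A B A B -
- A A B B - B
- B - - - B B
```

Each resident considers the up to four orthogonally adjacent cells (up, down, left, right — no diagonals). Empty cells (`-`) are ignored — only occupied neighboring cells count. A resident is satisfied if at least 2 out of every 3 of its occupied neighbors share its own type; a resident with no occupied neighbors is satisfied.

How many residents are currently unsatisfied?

12

Row 1: (1,2)A 1/1 ✓ · (1,5)B 1/1 ✓ · (1,7)A 0/0 ✓
Row 2: (2,1)A 2/2 ✓ · (2,2)A 2/3 ✓ · (2,4)A 0/1 ✗ · (2,5)B 3/4 ✓ · (2,6)B 2/2 ✓
Row 3: (3,1)A 1/3 ✗ · (3,2)B 0/2 ✗ · (3,5)B 2/2 ✓ · (3,6)B 2/3 ✓ · (3,7)A 0/1 ✗
Row 4: (4,1)B 0/1 ✗ · (4,3)A 1/2 ✗ · (4,4)B 1/2 ✗
Row 5: (5,2)A 2/2 ✓ · (5,3)A 3/4 ✓ · (5,4)B 2/4 ✗ · (5,5)A 0/3 ✗ · (5,6)B 0/1 ✗
Row 6: (6,2)A 2/3 ✓ · (6,3)A 2/3 ✓ · (6,4)B 2/3 ✓ · (6,5)B 1/2 ✗ · (6,7)B 1/1 ✓
Row 7: (7,2)B 0/1 ✗ · (7,6)B 1/1 ✓ · (7,7)B 2/2 ✓
Unsatisfied: (2,4), (3,1), (3,2), (3,7), (4,1), (4,3), (4,4), (5,4), (5,5), (5,6), (6,5), (7,2) — 12 in total.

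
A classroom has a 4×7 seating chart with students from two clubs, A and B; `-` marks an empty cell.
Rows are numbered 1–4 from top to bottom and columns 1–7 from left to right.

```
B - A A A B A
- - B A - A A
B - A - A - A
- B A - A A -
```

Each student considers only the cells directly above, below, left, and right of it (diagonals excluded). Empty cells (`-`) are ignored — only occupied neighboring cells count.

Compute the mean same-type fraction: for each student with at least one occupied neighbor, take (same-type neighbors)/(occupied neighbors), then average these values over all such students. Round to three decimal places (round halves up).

(1,1)B — no occupied neighbors
(1,3)A 1/2
(1,4)A 3/3
(1,5)A 1/2
(1,6)B 0/3
(1,7)A 1/2
(2,3)B 0/3
(2,4)A 1/2
(2,6)A 1/2
(2,7)A 3/3
(3,1)B — no occupied neighbors
(3,3)A 1/2
(3,5)A 1/1
(3,7)A 1/1
(4,2)B 0/1
(4,3)A 1/2
(4,5)A 2/2
(4,6)A 1/1
Sum over 16 students: 1/2 + 3/3 + 1/2 + 0/3 + 1/2 + 0/3 + 1/2 + 1/2 + 3/3 + 1/2 + 1/1 + 1/1 + 0/1 + 1/2 + 2/2 + 1/1 = 19/2; mean = 19/2 ÷ 16 = 19/32 = 0.59375 → 0.594.

0.594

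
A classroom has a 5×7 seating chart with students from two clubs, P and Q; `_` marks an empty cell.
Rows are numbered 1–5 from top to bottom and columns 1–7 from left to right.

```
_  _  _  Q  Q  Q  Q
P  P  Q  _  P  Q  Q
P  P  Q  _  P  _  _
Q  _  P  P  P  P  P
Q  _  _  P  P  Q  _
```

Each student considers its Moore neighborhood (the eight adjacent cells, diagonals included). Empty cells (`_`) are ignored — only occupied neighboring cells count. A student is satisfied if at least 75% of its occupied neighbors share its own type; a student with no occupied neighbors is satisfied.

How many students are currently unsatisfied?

Row 1: (1,4)Q 2/3 unhappy · (1,5)Q 3/4 ok · (1,6)Q 4/5 ok · (1,7)Q 3/3 ok
Row 2: (2,1)P 3/3 ok · (2,2)P 3/5 unhappy · (2,3)Q 2/4 unhappy · (2,5)P 1/5 unhappy · (2,6)Q 4/6 unhappy · (2,7)Q 3/3 ok
Row 3: (3,1)P 3/4 ok · (3,2)P 4/7 unhappy · (3,3)Q 1/5 unhappy · (3,5)P 4/5 ok
Row 4: (4,1)Q 1/3 unhappy · (4,3)P 3/4 ok · (4,4)P 5/6 ok · (4,5)P 5/6 ok · (4,6)P 4/5 ok · (4,7)P 1/2 unhappy
Row 5: (5,1)Q 1/1 ok · (5,4)P 4/4 ok · (5,5)P 4/5 ok · (5,6)Q 0/4 unhappy
Unsatisfied: (1,4), (2,2), (2,3), (2,5), (2,6), (3,2), (3,3), (4,1), (4,7), (5,6) — 10 in total.

10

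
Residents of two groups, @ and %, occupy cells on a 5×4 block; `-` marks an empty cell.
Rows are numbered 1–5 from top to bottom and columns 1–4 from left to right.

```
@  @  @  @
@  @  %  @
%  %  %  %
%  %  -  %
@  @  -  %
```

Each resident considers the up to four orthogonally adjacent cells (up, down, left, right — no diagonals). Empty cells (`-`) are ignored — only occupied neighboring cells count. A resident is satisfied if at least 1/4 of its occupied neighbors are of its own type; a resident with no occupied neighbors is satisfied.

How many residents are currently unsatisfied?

Row 1: (1,1)@ 2/2 satisfied · (1,2)@ 3/3 satisfied · (1,3)@ 2/3 satisfied · (1,4)@ 2/2 satisfied
Row 2: (2,1)@ 2/3 satisfied · (2,2)@ 2/4 satisfied · (2,3)% 1/4 satisfied · (2,4)@ 1/3 satisfied
Row 3: (3,1)% 2/3 satisfied · (3,2)% 3/4 satisfied · (3,3)% 3/3 satisfied · (3,4)% 2/3 satisfied
Row 4: (4,1)% 2/3 satisfied · (4,2)% 2/3 satisfied · (4,4)% 2/2 satisfied
Row 5: (5,1)@ 1/2 satisfied · (5,2)@ 1/2 satisfied · (5,4)% 1/1 satisfied
Every one meets the threshold.

0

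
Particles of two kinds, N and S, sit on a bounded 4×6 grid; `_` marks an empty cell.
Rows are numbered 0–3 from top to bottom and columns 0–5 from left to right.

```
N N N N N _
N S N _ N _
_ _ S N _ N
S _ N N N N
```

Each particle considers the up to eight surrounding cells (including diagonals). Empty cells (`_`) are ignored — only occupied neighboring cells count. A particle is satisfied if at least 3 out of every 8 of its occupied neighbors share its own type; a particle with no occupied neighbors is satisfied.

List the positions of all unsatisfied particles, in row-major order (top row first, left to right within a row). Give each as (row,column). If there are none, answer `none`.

(1,1), (2,2)

Row 0: (0,0)N 2/3 ✓ · (0,1)N 4/5 ✓ · (0,2)N 3/4 ✓ · (0,3)N 4/4 ✓ · (0,4)N 2/2 ✓
Row 1: (1,0)N 2/3 ✓ · (1,1)S 1/6 ✗ · (1,2)N 4/6 ✓ · (1,4)N 4/4 ✓
Row 2: (2,2)S 1/5 ✗ · (2,3)N 5/6 ✓ · (2,5)N 3/3 ✓
Row 3: (3,0)S 0/0 ✓ · (3,2)N 2/3 ✓ · (3,3)N 3/4 ✓ · (3,4)N 4/4 ✓ · (3,5)N 2/2 ✓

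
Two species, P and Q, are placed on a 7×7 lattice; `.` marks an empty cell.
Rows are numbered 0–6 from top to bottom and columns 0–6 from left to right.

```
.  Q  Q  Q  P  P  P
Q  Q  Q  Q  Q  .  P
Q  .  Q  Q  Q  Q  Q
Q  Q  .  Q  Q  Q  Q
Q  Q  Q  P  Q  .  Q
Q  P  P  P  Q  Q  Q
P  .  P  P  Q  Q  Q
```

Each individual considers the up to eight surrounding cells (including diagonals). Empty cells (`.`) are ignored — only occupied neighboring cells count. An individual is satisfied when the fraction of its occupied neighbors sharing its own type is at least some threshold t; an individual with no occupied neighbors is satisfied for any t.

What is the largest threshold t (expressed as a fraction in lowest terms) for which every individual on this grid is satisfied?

(0,1)Q 4/4
(0,2)Q 5/5
(0,3)Q 4/5
(0,4)P 1/4
(0,5)P 3/4
(0,6)P 2/2
(1,0)Q 3/3
(1,1)Q 6/6
(1,2)Q 7/7
(1,3)Q 7/8
(1,4)Q 5/7
(1,6)P 2/4
(2,0)Q 4/4
(2,2)Q 6/6
(2,3)Q 7/7
(2,4)Q 7/7
(2,5)Q 6/7
(2,6)Q 3/4
(3,0)Q 4/4
(3,1)Q 6/6
(3,3)Q 6/7
(3,4)Q 6/7
(3,5)Q 7/7
(3,6)Q 4/4
(4,0)Q 4/5
(4,1)Q 5/7
(4,2)Q 3/7
(4,3)P 2/7
(4,4)Q 5/7
(4,6)Q 4/4
(5,0)Q 2/4
(5,1)P 3/7
(5,2)P 5/7
(5,3)P 4/8
(5,4)Q 4/7
(5,5)Q 7/7
(5,6)Q 4/4
(6,0)P 1/2
(6,2)P 4/4
(6,3)P 3/5
(6,4)Q 3/5
(6,5)Q 5/5
(6,6)Q 3/3
The smallest same-type fraction is 1/4 at (0,4), which reduces to 1/4. Any threshold above that leaves this individual unsatisfied.

1/4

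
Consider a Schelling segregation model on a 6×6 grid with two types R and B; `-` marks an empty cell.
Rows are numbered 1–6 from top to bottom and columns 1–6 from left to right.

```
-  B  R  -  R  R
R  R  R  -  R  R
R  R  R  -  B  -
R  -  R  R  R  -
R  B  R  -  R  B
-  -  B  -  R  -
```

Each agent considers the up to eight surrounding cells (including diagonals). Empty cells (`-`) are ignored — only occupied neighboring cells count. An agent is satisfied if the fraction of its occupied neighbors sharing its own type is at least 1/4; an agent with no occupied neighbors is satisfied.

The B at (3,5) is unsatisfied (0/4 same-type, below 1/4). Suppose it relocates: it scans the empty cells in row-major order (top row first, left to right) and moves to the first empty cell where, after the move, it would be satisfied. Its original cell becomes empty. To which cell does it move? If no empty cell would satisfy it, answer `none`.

(1,1)

Vacating (3,5). Empty cells in order:
  (1,1): 1/3 same-type → satisfied — stop here.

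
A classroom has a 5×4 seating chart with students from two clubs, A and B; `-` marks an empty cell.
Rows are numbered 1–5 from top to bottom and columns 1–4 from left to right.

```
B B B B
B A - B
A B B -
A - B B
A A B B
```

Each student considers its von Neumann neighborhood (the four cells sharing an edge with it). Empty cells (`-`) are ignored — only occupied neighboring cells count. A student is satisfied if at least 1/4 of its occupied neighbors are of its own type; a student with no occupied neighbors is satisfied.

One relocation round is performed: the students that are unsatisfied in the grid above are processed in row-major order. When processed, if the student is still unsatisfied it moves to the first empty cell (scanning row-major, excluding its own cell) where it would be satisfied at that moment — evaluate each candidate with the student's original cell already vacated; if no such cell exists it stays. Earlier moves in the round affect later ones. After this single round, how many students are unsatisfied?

Initially unsatisfied (in order): (2,2).
  (2,2) → (4,2).
Resulting grid:
B B B B
B - - B
A B B -
A A B B
A A B B
All satisfied now.

0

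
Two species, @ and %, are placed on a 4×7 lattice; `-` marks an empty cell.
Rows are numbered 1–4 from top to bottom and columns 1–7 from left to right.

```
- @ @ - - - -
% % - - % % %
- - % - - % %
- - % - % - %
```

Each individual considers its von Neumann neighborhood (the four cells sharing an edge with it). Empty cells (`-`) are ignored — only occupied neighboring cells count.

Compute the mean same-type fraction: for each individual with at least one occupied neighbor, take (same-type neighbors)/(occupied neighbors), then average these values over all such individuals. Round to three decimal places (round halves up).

0.917

(1,2)@ 1/2
(1,3)@ 1/1
(2,1)% 1/1
(2,2)% 1/2
(2,5)% 1/1
(2,6)% 3/3
(2,7)% 2/2
(3,3)% 1/1
(3,6)% 2/2
(3,7)% 3/3
(4,3)% 1/1
(4,5)% — no occupied neighbors
(4,7)% 1/1
Sum over 12 individuals: 1/2 + 1/1 + 1/1 + 1/2 + 1/1 + 3/3 + 2/2 + 1/1 + 2/2 + 3/3 + 1/1 + 1/1 = 11; mean = 11 ÷ 12 = 11/12 = 0.916666… → 0.917.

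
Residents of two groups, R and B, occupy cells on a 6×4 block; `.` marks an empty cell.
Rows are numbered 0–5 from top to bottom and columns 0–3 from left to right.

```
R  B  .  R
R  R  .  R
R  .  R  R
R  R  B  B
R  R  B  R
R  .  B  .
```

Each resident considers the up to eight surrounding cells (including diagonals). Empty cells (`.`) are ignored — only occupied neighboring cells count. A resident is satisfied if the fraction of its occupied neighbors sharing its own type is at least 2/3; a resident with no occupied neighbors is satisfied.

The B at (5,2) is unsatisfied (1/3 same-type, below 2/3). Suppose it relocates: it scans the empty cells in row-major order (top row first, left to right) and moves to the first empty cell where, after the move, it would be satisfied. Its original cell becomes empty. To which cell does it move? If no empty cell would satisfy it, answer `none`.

none

Vacating (5,2). Empty cells in order:
  (0,2): 1/4 same-type → still unsatisfied.
  (1,2): 1/6 same-type → still unsatisfied.
  (2,1): 1/7 same-type → still unsatisfied.
  (5,1): 1/4 same-type → still unsatisfied.
  (5,3): 1/2 same-type → still unsatisfied.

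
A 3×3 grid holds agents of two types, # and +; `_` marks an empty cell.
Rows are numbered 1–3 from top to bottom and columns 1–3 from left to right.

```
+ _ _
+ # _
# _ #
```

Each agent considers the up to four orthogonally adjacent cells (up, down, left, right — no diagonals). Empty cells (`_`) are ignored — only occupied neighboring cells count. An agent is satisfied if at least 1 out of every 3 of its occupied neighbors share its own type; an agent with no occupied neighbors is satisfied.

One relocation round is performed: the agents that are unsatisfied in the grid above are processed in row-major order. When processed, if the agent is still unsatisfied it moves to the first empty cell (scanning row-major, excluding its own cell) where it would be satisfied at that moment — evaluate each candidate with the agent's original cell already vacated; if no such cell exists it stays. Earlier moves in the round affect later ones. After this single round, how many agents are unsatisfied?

Initially unsatisfied (in order): (2,2), (3,1).
  (2,2) → (1,3).
  (3,1) → (1,2).
Resulting grid:
+ # #
+ _ _
_ _ #
All satisfied now.

0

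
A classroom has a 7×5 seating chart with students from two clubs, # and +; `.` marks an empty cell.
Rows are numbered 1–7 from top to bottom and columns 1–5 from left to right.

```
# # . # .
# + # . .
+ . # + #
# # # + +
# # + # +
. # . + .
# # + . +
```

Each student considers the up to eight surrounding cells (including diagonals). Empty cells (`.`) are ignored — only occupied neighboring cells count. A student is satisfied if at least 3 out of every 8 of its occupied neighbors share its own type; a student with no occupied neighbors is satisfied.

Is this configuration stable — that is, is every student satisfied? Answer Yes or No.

No

Row 1: (1,1)# 2/3 satisfied · (1,2)# 3/4 satisfied · (1,4)# 1/1 satisfied
Row 2: (2,1)# 2/4 satisfied · (2,2)+ 1/6 not · (2,3)# 3/5 satisfied
Row 3: (3,1)+ 1/4 not · (3,3)# 3/6 satisfied · (3,4)+ 2/6 not · (3,5)# 0/3 not
Row 4: (4,1)# 3/4 satisfied · (4,2)# 5/7 satisfied · (4,3)# 4/7 satisfied · (4,4)+ 4/8 satisfied · (4,5)+ 3/5 satisfied
Row 5: (5,1)# 4/4 satisfied · (5,2)# 5/6 satisfied · (5,3)+ 2/7 not · (5,4)# 1/6 not · (5,5)+ 3/4 satisfied
Row 6: (6,2)# 4/6 satisfied · (6,4)+ 4/5 satisfied
Row 7: (7,1)# 2/2 satisfied · (7,2)# 2/3 satisfied · (7,3)+ 1/3 not · (7,5)+ 1/1 satisfied
For instance (2,2) has only 1/6 same-type neighbors, below 3/8.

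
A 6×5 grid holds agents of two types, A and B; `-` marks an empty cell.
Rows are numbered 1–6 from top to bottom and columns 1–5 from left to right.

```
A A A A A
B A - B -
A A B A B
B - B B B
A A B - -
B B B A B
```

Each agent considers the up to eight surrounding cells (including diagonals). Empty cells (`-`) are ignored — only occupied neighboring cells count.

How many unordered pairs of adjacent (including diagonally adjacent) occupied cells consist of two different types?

31

Scan each occupied cell's neighbors to the right and below (and the two forward diagonals) so each pair is counted once.
From row 1: 5 unlike of 12 pairs (running 5/12).
From row 2: 5 unlike of 9 pairs (running 10/21).
From row 3: 9 unlike of 14 pairs (running 19/35).
From row 4: 3 unlike of 7 pairs (running 22/42).
From row 5: 7 unlike of 10 pairs (running 29/52).
From row 6: 2 unlike of 4 pairs (running 31/56).
Total adjacent occupied pairs: 56; unlike-type pairs: 31.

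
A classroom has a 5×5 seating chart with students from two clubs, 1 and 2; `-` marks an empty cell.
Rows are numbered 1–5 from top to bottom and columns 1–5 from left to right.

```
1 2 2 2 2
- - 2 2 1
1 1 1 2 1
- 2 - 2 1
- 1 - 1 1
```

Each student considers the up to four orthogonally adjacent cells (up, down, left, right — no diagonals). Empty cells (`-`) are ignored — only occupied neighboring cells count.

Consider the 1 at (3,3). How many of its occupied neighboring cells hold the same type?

Occupied neighbors of (3,3): (2,3)=2, (3,2)=1, (3,4)=2.
Same type (1): 1 of 3.

1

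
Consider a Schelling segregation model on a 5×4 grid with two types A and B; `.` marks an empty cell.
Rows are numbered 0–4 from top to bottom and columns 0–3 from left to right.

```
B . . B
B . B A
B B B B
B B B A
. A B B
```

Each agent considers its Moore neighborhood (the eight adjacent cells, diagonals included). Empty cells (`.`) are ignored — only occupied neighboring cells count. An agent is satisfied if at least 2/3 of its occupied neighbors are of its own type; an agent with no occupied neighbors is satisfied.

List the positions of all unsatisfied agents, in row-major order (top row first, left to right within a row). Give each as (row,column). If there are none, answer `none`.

(0,0)B 1/1 satisfied
(0,3)B 1/2 not
(1,0)B 3/3 satisfied
(1,2)B 4/5 satisfied
(1,3)A 0/4 not
(2,0)B 4/4 satisfied
(2,1)B 7/7 satisfied
(2,2)B 5/7 satisfied
(2,3)B 3/5 not
(3,0)B 3/4 satisfied
(3,1)B 6/7 satisfied
(3,2)B 6/8 satisfied
(3,3)A 0/5 not
(4,1)A 0/4 not
(4,2)B 3/5 not
(4,3)B 2/3 satisfied

(0,3), (1,3), (2,3), (3,3), (4,1), (4,2)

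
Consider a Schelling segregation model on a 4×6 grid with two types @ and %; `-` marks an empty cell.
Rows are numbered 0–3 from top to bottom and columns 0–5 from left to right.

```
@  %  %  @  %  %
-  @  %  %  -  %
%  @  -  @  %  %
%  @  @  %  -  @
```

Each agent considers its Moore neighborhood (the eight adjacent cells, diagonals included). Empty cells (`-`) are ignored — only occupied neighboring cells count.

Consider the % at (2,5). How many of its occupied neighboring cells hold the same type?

Occupied neighbors of (2,5): (1,5)=%, (2,4)=%, (3,5)=@.
Same type (%): 2 of 3.

2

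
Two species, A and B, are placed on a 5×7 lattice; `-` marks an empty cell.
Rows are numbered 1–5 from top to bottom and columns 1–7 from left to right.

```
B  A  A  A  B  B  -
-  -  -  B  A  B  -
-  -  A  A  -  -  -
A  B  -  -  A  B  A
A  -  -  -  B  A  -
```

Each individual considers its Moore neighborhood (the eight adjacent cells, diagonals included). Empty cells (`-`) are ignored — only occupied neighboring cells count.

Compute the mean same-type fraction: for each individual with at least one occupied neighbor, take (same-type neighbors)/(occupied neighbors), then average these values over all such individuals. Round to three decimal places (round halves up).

0.435

(1,1)B 0/1
(1,2)A 1/2
(1,3)A 2/3
(1,4)A 2/4
(1,5)B 3/5
(1,6)B 2/3
(2,4)B 1/6
(2,5)A 2/6
(2,6)B 2/3
(3,3)A 1/3
(3,4)A 3/4
(4,1)A 1/2
(4,2)B 0/3
(4,5)A 2/4
(4,6)B 1/4
(4,7)A 1/2
(5,1)A 1/2
(5,5)B 1/3
(5,6)A 2/4
Sum over 19 individuals: 0/1 + 1/2 + 2/3 + 2/4 + 3/5 + 2/3 + 1/6 + 2/6 + 2/3 + 1/3 + 3/4 + 1/2 + 0/3 + 2/4 + 1/4 + 1/2 + 1/2 + 1/3 + 2/4 = 124/15; mean = 124/15 ÷ 19 = 124/285 = 0.435087… → 0.435.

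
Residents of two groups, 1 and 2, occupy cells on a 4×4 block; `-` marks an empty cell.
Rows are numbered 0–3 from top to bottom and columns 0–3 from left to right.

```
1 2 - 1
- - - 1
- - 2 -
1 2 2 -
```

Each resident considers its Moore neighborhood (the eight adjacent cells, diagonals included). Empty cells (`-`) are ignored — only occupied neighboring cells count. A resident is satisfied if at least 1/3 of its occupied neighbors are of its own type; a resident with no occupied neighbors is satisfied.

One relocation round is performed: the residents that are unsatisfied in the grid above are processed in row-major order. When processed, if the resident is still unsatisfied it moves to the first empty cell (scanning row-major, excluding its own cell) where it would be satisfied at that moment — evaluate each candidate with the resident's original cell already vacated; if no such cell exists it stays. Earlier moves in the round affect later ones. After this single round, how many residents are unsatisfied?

Initially unsatisfied (in order): (0,0), (0,1), (3,0).
  (0,0) → (0,2).
  (0,1) → (0,0).
  (3,0) → (0,1).
Resulting grid:
2 1 1 1
- - - 1
- - 2 -
- 2 2 -
Unsatisfied now: (0,0).

1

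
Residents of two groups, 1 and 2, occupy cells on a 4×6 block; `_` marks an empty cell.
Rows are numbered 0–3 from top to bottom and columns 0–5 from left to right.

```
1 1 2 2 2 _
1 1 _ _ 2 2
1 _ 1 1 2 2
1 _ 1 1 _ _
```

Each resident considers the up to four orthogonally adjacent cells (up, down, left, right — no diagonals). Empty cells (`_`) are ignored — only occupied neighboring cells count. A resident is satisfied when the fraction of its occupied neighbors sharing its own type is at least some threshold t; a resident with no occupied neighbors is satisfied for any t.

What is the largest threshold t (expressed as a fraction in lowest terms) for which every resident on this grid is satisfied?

1/2

Row 0: (0,0)1 2/2 · (0,1)1 2/3 · (0,2)2 1/2 · (0,3)2 2/2 · (0,4)2 2/2
Row 1: (1,0)1 3/3 · (1,1)1 2/2 · (1,4)2 3/3 · (1,5)2 2/2
Row 2: (2,0)1 2/2 · (2,2)1 2/2 · (2,3)1 2/3 · (2,4)2 2/3 · (2,5)2 2/2
Row 3: (3,0)1 1/1 · (3,2)1 2/2 · (3,3)1 2/2
The smallest same-type fraction is 1/2 at (0,2), which reduces to 1/2. Any threshold above that leaves this resident unsatisfied.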